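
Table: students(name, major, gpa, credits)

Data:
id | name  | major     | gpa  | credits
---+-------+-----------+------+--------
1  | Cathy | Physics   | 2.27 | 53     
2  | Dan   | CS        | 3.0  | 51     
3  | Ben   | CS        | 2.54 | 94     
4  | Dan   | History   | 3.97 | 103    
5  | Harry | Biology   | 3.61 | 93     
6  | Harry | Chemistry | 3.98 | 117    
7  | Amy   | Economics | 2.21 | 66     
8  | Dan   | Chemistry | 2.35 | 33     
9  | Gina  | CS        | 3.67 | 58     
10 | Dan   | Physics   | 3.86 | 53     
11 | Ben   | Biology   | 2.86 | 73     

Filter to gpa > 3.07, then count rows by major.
SELECT major, COUNT(*)
FROM students
WHERE gpa > 3.07
GROUP BY major

Note: WHERE filters rows before grouping.

Result:
  Biology: 1
  CS: 1
  Chemistry: 1
  History: 1
  Physics: 1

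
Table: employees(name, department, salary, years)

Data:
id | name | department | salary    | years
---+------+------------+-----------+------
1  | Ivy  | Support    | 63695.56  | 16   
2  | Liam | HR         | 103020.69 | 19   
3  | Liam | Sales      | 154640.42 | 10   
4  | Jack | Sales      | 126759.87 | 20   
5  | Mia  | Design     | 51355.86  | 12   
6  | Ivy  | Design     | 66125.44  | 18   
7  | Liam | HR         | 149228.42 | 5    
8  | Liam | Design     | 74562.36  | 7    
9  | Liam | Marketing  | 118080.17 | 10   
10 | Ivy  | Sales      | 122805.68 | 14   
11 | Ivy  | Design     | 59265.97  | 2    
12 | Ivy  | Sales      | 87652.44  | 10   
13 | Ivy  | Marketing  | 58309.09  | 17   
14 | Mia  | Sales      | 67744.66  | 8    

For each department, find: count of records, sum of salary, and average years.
SELECT department,
       COUNT(*) as cnt,
       SUM(salary) as total_salary,
       AVG(years) as avg_years
FROM employees
GROUP BY department

Result:
  Design: 4 records, 251309.63 total salary, 9.75 avg years
  HR: 2 records, 252249.11 total salary, 12.00 avg years
  Marketing: 2 records, 176389.26 total salary, 13.50 avg years
  Sales: 5 records, 559603.07 total salary, 12.40 avg years
  Support: 1 records, 63695.56 total salary, 16.00 avg years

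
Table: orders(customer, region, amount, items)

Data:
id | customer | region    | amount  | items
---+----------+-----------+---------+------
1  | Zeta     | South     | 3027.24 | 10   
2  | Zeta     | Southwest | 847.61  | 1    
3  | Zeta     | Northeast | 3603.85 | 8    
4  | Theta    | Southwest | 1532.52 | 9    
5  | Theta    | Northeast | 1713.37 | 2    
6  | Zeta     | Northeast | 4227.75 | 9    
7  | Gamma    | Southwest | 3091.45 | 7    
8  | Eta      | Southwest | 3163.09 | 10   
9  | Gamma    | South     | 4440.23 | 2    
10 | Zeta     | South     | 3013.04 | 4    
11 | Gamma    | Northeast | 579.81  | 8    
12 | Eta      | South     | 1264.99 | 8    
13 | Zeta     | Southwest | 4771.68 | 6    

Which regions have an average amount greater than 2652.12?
SELECT region, AVG(amount)
FROM orders
GROUP BY region
HAVING AVG(amount) > 2652.12

Result:
  South: avg=2936.38
  Southwest: avg=2681.27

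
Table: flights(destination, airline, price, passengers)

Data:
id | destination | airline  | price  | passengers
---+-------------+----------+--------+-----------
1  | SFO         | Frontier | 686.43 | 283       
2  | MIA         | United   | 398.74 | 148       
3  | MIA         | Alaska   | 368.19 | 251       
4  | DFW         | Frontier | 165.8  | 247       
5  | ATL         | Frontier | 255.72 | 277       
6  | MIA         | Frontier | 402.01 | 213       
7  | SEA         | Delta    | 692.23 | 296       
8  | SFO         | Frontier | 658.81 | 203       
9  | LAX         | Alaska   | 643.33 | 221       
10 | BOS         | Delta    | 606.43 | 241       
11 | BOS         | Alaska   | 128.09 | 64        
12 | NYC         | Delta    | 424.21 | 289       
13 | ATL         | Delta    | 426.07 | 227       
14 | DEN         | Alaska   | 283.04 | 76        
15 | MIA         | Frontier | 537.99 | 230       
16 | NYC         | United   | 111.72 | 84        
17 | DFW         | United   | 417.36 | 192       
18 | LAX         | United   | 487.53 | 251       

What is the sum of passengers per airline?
SELECT airline, SUM(passengers) as result
FROM flights
GROUP BY airline

Result:
  Alaska: 612
  Delta: 1053
  Frontier: 1453
  United: 675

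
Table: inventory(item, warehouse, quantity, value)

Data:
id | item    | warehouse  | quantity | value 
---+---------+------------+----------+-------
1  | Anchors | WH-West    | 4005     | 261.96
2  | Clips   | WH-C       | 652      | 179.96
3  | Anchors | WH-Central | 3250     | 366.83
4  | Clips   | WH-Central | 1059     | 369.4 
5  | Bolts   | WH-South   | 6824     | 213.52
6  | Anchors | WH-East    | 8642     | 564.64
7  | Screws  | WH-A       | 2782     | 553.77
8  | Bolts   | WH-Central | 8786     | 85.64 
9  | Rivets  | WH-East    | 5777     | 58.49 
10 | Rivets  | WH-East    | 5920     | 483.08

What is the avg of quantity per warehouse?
SELECT warehouse, AVG(quantity) as result
FROM inventory
GROUP BY warehouse

Result:
  WH-A: 2782.00
  WH-C: 652.00
  WH-Central: 4365.00
  WH-East: 6779.67
  WH-South: 6824.00
  WH-West: 4005.00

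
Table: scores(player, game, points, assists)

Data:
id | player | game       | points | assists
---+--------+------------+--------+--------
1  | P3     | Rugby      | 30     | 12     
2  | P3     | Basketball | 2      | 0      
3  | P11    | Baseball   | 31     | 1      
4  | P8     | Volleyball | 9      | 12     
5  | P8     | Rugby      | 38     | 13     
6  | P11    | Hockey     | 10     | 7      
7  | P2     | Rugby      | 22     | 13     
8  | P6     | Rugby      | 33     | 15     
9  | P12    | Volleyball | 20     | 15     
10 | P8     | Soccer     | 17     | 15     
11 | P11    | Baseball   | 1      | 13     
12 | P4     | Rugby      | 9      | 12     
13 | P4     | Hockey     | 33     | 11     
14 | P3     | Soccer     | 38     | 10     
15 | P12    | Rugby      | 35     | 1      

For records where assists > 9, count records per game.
SELECT game, COUNT(*)
FROM scores
WHERE assists > 9
GROUP BY game

Note: WHERE filters rows before grouping.

Result:
  Baseball: 1
  Hockey: 1
  Rugby: 5
  Soccer: 2
  Volleyball: 2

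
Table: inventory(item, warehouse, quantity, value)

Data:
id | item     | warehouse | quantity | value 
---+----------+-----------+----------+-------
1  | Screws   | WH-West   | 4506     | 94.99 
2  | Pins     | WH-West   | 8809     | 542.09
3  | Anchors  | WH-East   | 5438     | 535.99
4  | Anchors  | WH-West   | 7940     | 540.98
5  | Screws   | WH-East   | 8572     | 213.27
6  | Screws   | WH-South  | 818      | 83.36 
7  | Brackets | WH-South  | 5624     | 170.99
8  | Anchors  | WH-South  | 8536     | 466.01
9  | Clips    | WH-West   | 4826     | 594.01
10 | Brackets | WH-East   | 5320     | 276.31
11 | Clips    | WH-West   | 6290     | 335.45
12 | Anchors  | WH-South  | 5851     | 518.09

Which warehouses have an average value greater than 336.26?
SELECT warehouse, AVG(value)
FROM inventory
GROUP BY warehouse
HAVING AVG(value) > 336.26

Result:
  WH-East: avg=341.86
  WH-West: avg=421.50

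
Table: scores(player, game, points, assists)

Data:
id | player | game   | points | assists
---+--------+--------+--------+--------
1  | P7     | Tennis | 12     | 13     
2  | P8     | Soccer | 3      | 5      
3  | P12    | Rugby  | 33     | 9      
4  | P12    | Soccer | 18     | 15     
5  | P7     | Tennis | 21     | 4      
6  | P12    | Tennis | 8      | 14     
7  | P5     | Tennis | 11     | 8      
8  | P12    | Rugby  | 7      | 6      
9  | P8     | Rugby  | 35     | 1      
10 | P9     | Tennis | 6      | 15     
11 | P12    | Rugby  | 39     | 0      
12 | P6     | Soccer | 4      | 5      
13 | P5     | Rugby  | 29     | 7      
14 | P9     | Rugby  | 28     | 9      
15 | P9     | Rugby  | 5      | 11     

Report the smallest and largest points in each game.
SELECT game, MIN(points), MAX(points)
FROM scores
GROUP BY game

Result:
  Rugby: min=5, max=39
  Soccer: min=3, max=18
  Tennis: min=6, max=21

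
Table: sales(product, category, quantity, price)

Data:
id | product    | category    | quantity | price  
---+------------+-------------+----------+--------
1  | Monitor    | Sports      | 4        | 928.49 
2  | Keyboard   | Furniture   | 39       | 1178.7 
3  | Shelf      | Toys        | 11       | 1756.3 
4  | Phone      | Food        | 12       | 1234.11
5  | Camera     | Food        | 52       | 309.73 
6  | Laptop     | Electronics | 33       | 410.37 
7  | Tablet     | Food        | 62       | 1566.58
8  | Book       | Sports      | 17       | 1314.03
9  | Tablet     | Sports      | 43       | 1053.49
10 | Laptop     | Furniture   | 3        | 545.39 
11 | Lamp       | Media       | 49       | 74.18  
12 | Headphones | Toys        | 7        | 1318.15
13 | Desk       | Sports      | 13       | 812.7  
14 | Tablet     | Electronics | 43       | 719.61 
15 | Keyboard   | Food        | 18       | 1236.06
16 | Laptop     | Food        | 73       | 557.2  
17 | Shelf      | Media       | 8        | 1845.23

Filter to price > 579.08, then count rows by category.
SELECT category, COUNT(*)
FROM sales
WHERE price > 579.08
GROUP BY category

Note: WHERE filters rows before grouping.

Result:
  Electronics: 1
  Food: 3
  Furniture: 1
  Media: 1
  Sports: 4
  Toys: 2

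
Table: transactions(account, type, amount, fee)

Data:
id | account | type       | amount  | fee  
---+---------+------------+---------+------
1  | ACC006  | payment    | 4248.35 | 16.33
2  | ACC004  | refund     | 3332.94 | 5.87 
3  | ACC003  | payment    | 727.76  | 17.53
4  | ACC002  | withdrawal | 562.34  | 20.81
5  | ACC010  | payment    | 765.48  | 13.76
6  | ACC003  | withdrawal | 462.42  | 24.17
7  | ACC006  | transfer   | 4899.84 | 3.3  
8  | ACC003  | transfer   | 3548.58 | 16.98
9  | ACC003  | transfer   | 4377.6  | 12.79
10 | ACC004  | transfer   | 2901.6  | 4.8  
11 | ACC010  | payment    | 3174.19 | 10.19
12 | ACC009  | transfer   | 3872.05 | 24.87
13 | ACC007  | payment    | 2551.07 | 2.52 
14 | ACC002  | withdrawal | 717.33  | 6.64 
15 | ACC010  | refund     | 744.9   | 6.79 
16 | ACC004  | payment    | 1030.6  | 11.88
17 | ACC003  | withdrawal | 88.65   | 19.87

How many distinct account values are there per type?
SELECT type, COUNT(DISTINCT account)
FROM transactions
GROUP BY type

Result:
  payment: 5 distinct
  refund: 2 distinct
  transfer: 4 distinct
  withdrawal: 2 distinct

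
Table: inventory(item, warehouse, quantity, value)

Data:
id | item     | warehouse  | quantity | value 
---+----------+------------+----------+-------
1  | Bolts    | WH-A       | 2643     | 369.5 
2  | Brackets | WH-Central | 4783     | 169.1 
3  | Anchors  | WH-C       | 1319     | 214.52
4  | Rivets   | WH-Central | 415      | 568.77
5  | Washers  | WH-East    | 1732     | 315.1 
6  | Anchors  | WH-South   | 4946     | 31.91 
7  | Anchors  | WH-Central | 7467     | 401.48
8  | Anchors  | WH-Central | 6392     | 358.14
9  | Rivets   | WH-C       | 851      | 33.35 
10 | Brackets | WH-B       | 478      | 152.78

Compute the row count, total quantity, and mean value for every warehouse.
SELECT warehouse,
       COUNT(*) as cnt,
       SUM(quantity) as total_quantity,
       AVG(value) as avg_value
FROM inventory
GROUP BY warehouse

Result:
  WH-A: 1 records, 2643 total quantity, 369.50 avg value
  WH-B: 1 records, 478 total quantity, 152.78 avg value
  WH-C: 2 records, 2170 total quantity, 123.94 avg value
  WH-Central: 4 records, 19057 total quantity, 374.37 avg value
  WH-East: 1 records, 1732 total quantity, 315.10 avg value
  WH-South: 1 records, 4946 total quantity, 31.91 avg value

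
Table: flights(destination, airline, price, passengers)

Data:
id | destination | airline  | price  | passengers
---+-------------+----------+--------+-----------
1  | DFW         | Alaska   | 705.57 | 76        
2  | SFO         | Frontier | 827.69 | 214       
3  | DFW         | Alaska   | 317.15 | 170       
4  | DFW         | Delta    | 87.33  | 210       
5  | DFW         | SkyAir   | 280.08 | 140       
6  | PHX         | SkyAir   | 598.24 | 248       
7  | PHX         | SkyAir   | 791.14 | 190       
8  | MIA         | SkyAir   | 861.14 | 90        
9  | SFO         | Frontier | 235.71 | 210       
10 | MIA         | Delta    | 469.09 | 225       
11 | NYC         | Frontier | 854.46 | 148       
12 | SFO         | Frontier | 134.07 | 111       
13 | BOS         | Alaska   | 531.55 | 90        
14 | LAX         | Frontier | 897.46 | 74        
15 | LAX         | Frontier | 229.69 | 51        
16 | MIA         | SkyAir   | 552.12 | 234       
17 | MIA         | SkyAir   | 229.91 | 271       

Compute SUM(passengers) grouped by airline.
SELECT airline, SUM(passengers) as result
FROM flights
GROUP BY airline

Result:
  Alaska: 336
  Delta: 435
  Frontier: 808
  SkyAir: 1173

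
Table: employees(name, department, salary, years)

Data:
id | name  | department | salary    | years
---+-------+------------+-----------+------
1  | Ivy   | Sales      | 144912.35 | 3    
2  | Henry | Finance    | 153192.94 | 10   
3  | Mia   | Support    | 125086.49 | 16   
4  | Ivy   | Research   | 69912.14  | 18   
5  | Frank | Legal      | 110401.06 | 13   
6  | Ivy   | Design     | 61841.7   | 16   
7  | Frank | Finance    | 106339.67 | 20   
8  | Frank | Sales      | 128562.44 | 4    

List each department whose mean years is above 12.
SELECT department, AVG(years)
FROM employees
GROUP BY department
HAVING AVG(years) > 12

Result:
  Design: avg=16.00
  Finance: avg=15.00
  Legal: avg=13.00
  Research: avg=18.00
  Support: avg=16.00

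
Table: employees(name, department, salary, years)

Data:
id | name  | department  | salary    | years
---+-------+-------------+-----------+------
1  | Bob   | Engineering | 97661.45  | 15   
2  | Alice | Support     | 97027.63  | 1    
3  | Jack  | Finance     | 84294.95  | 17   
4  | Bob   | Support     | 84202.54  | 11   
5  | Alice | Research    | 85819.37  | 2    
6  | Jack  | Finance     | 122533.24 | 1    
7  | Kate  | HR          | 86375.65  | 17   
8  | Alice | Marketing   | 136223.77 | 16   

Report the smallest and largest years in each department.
SELECT department, MIN(years), MAX(years)
FROM employees
GROUP BY department

Result:
  Engineering: min=15, max=15
  Finance: min=1, max=17
  HR: min=17, max=17
  Marketing: min=16, max=16
  Research: min=2, max=2
  Support: min=1, max=11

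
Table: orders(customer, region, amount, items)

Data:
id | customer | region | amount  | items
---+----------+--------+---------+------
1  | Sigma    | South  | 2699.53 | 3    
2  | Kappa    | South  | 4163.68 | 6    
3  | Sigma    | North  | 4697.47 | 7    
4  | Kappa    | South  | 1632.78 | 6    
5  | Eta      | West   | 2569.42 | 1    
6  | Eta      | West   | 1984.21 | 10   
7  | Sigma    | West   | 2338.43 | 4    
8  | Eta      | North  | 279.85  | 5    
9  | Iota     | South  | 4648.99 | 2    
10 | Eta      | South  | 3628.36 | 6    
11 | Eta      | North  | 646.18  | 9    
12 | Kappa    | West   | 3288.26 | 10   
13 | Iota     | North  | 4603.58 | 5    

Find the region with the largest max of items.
SELECT region, MAX(items) as val
FROM orders
GROUP BY region
ORDER BY val DESC
LIMIT 1

Result: West with max(items) = 10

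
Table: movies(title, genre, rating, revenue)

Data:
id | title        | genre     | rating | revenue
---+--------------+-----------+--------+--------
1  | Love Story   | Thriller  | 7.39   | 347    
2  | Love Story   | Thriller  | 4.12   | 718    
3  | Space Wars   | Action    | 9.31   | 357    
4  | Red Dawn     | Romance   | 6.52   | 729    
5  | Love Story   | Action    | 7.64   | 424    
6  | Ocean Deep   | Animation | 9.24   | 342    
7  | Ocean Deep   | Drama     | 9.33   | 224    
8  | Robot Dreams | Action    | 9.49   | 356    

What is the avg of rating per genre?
SELECT genre, AVG(rating) as result
FROM movies
GROUP BY genre

Result:
  Action: 8.81
  Animation: 9.24
  Drama: 9.33
  Romance: 6.52
  Thriller: 5.76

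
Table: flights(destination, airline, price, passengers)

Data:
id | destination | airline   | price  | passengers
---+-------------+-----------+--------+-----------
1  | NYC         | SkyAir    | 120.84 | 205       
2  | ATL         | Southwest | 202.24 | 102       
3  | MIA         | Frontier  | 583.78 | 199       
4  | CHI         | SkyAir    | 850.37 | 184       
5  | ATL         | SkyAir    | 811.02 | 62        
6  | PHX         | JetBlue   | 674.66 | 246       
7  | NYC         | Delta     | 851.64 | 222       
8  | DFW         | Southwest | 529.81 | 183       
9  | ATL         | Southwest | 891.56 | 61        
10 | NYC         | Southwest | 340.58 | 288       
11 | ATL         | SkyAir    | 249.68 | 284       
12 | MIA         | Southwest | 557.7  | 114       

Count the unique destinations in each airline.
SELECT airline, COUNT(DISTINCT destination)
FROM flights
GROUP BY airline

Result:
  Delta: 1 distinct
  Frontier: 1 distinct
  JetBlue: 1 distinct
  SkyAir: 3 distinct
  Southwest: 4 distinct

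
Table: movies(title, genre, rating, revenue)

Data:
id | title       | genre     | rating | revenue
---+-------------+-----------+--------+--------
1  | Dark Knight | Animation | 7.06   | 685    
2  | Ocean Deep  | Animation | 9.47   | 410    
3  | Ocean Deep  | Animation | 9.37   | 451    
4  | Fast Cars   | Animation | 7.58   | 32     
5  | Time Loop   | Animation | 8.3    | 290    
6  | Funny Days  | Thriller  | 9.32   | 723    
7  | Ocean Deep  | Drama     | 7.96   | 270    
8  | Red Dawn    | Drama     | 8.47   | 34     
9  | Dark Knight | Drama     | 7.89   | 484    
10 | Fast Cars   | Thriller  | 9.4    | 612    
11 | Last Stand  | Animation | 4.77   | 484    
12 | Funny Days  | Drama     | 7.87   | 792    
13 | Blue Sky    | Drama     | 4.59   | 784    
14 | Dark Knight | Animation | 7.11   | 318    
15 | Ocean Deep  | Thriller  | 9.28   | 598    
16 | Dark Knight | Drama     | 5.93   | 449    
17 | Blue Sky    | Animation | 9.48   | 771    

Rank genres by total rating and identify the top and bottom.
SELECT genre, SUM(rating)
FROM movies
GROUP BY genre
ORDER BY SUM(rating)

All groups:
  Thriller: 28.00
  Drama: 42.71
  Animation: 63.14

Highest: Animation (63.14)
Lowest: Thriller (28.00)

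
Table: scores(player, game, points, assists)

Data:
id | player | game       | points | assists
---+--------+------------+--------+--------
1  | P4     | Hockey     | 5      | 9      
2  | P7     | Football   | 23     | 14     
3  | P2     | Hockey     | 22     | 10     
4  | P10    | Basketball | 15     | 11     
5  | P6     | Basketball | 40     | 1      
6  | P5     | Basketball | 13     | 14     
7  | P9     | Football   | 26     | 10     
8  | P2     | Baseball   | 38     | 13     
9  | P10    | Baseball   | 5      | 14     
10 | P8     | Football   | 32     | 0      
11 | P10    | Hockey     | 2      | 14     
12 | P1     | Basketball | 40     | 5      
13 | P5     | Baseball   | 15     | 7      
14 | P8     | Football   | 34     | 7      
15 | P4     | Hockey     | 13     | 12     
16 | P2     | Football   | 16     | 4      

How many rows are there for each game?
SELECT game, COUNT(*) as count
FROM scores
GROUP BY game

Result:
  Baseball: 3
  Basketball: 4
  Football: 5
  Hockey: 4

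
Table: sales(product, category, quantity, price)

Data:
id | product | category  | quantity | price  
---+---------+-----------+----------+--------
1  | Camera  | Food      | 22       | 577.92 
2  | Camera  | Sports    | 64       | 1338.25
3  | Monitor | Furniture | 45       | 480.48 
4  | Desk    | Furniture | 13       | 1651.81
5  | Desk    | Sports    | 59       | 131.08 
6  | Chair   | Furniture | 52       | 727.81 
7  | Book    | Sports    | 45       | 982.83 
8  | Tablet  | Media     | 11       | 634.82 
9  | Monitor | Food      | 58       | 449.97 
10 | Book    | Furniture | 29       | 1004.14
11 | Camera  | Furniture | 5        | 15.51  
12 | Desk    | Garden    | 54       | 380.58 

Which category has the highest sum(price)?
SELECT category, SUM(price) as val
FROM sales
GROUP BY category
ORDER BY val DESC
LIMIT 1

Result: Furniture with sum(price) = 3879.75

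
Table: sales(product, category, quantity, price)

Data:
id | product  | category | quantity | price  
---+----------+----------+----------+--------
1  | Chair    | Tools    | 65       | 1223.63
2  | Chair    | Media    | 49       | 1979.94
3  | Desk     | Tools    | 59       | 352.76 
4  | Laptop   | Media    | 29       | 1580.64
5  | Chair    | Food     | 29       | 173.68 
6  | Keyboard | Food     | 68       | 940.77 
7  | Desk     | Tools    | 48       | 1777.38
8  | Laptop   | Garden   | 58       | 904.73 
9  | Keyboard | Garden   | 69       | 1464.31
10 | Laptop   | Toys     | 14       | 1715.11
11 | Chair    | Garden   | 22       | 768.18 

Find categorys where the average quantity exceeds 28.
SELECT category, AVG(quantity)
FROM sales
GROUP BY category
HAVING AVG(quantity) > 28

Result:
  Food: avg=48.50
  Garden: avg=49.67
  Media: avg=39.00
  Tools: avg=57.33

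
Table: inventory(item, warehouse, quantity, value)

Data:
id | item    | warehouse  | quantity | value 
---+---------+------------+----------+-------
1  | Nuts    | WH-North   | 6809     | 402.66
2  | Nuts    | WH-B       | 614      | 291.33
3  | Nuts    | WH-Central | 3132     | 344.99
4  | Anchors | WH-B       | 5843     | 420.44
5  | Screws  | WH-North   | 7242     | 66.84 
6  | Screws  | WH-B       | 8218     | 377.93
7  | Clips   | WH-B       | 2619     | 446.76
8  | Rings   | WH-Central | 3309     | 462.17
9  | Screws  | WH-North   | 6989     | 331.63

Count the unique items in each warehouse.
SELECT warehouse, COUNT(DISTINCT item)
FROM inventory
GROUP BY warehouse

Result:
  WH-B: 4 distinct
  WH-Central: 2 distinct
  WH-North: 2 distinct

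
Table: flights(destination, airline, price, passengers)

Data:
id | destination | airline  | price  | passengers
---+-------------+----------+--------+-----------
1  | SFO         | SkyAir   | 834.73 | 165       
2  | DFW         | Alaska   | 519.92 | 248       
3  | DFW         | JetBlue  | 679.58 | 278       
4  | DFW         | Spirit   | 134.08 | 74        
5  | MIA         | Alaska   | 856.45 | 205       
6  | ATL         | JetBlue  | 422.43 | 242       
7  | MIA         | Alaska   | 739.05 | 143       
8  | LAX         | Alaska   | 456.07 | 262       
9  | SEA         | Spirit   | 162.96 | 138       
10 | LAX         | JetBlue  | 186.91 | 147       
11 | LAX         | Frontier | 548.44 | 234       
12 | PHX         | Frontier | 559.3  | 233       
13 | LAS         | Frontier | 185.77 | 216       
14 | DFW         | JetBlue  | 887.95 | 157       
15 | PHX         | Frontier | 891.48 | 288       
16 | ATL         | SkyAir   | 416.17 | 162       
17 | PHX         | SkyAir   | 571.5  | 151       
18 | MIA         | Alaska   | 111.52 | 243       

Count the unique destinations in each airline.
SELECT airline, COUNT(DISTINCT destination)
FROM flights
GROUP BY airline

Result:
  Alaska: 3 distinct
  Frontier: 3 distinct
  JetBlue: 3 distinct
  SkyAir: 3 distinct
  Spirit: 2 distinct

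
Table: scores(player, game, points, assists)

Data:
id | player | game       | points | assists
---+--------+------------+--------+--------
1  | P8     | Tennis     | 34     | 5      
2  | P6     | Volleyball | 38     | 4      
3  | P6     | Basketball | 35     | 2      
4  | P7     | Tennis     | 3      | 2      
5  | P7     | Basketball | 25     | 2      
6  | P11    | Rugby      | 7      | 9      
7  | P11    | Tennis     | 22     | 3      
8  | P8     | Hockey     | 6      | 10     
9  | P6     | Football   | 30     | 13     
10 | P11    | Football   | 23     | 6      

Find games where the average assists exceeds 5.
SELECT game, AVG(assists)
FROM scores
GROUP BY game
HAVING AVG(assists) > 5

Result:
  Football: avg=9.50
  Hockey: avg=10.00
  Rugby: avg=9.00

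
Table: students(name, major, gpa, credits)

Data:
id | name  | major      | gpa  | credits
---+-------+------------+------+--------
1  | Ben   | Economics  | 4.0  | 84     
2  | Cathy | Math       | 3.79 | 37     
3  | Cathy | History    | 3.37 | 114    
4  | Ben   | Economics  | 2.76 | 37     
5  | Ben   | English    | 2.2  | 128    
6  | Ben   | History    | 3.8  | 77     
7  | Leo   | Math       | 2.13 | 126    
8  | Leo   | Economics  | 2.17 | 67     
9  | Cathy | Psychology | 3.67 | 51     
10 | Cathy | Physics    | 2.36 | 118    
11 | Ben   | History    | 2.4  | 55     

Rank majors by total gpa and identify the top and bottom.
SELECT major, SUM(gpa)
FROM students
GROUP BY major
ORDER BY SUM(gpa)

All groups:
  English: 2.20
  Physics: 2.36
  Psychology: 3.67
  Math: 5.92
  Economics: 8.93
  History: 9.57

Highest: History (9.57)
Lowest: English (2.20)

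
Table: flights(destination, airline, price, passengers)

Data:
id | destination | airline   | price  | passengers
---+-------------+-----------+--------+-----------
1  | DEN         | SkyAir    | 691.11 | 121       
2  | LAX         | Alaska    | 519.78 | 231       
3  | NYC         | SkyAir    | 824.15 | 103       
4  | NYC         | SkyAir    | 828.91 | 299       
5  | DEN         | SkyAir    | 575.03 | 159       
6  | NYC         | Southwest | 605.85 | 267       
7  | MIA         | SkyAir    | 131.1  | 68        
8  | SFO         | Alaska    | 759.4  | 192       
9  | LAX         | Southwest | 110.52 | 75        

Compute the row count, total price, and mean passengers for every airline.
SELECT airline,
       COUNT(*) as cnt,
       SUM(price) as total_price,
       AVG(passengers) as avg_passengers
FROM flights
GROUP BY airline

Result:
  Alaska: 2 records, 1279.18 total price, 211.50 avg passengers
  SkyAir: 5 records, 3050.30 total price, 150.00 avg passengers
  Southwest: 2 records, 716.37 total price, 171.00 avg passengers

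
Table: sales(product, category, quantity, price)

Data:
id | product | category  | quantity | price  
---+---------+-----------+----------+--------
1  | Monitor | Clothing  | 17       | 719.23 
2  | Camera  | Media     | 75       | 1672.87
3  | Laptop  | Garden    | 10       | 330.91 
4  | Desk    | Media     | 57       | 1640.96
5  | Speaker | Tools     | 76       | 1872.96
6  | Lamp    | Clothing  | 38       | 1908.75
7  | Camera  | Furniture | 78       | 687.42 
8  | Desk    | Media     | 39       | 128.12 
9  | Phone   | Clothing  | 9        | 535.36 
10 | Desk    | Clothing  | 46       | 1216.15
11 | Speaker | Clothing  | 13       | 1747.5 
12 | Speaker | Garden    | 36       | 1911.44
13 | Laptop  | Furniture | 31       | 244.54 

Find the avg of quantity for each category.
SELECT category, AVG(quantity) as result
FROM sales
GROUP BY category

Result:
  Clothing: 24.60
  Furniture: 54.50
  Garden: 23.00
  Media: 57.00
  Tools: 76.00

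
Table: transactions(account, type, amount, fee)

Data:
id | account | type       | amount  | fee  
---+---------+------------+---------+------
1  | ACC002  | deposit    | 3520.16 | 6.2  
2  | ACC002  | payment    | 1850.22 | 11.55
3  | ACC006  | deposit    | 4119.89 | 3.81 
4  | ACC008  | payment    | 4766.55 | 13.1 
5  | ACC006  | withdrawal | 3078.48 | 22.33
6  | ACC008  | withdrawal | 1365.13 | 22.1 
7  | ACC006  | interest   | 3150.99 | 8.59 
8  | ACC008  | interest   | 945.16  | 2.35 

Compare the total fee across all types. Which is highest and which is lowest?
SELECT type, SUM(fee)
FROM transactions
GROUP BY type
ORDER BY SUM(fee)

All groups:
  deposit: 10.01
  interest: 10.94
  payment: 24.65
  withdrawal: 44.43

Highest: withdrawal (44.43)
Lowest: deposit (10.01)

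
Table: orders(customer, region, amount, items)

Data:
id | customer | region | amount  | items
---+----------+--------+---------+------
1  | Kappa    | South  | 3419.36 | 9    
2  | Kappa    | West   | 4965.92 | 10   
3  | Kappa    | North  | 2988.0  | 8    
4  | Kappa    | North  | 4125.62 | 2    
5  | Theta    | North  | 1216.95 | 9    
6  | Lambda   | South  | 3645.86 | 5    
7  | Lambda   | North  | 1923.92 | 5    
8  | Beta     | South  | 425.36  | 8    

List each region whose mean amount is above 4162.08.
SELECT region, AVG(amount)
FROM orders
GROUP BY region
HAVING AVG(amount) > 4162.08

Result:
  West: avg=4965.92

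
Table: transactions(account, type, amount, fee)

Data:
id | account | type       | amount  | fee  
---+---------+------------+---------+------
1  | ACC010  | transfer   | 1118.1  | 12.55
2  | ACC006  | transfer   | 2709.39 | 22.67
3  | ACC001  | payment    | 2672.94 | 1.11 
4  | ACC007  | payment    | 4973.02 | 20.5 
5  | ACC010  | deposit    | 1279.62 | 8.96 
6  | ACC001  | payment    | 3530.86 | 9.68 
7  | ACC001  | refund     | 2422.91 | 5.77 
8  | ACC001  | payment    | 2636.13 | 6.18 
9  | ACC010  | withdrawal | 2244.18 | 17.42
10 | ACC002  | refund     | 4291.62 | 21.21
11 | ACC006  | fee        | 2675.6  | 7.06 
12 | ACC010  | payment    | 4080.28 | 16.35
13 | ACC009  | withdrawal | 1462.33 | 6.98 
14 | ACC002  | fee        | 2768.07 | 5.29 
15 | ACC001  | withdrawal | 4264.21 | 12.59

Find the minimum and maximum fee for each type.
SELECT type, MIN(fee), MAX(fee)
FROM transactions
GROUP BY type

Result:
  deposit: min=8.96, max=8.96
  fee: min=5.29, max=7.06
  payment: min=1.11, max=20.50
  refund: min=5.77, max=21.21
  transfer: min=12.55, max=22.67
  withdrawal: min=6.98, max=17.42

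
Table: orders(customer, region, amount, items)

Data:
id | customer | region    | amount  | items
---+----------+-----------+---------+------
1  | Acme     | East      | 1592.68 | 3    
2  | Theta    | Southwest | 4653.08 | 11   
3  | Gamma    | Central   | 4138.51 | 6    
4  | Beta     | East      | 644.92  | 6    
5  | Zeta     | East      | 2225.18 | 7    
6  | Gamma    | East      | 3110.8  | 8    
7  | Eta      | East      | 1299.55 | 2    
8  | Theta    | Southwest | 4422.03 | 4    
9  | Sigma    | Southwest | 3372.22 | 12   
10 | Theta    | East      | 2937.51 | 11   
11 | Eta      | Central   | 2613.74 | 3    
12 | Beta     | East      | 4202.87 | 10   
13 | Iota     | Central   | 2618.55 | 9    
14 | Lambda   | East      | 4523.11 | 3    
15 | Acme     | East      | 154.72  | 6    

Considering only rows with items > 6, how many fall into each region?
SELECT region, COUNT(*)
FROM orders
WHERE items > 6
GROUP BY region

Note: WHERE filters rows before grouping.

Result:
  Central: 1
  East: 4
  Southwest: 2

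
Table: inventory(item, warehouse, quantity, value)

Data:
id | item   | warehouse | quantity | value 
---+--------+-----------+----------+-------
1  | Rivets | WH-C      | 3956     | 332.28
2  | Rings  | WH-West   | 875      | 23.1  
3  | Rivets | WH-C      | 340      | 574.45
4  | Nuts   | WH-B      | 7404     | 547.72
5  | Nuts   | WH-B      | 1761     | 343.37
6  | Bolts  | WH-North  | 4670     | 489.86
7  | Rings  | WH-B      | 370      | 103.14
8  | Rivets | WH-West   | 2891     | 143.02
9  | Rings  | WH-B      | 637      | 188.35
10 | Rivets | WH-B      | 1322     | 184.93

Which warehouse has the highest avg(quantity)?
SELECT warehouse, AVG(quantity) as val
FROM inventory
GROUP BY warehouse
ORDER BY val DESC
LIMIT 1

Result: WH-North with avg(quantity) = 4670.00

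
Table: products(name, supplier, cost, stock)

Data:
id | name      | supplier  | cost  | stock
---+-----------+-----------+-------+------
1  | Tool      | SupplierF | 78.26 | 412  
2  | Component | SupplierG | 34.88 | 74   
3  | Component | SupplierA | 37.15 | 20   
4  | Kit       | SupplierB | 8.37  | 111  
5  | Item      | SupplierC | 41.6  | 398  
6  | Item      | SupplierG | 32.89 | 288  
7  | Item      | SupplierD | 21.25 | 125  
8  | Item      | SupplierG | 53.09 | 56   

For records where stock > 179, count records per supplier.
SELECT supplier, COUNT(*)
FROM products
WHERE stock > 179
GROUP BY supplier

Note: WHERE filters rows before grouping.

Result:
  SupplierC: 1
  SupplierF: 1
  SupplierG: 1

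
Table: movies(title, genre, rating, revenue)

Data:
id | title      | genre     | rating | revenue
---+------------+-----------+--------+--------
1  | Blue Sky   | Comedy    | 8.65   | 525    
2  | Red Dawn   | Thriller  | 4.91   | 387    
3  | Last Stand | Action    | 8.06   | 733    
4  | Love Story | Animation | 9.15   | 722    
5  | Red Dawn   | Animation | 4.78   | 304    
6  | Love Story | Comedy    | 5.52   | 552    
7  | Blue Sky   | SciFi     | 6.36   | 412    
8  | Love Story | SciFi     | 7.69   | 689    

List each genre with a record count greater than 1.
SELECT genre, COUNT(*) as cnt
FROM movies
GROUP BY genre
HAVING COUNT(*) > 1

Result:
  Animation: 2
  Comedy: 2
  SciFi: 2

Note: HAVING filters groups after aggregation, WHERE filters rows before.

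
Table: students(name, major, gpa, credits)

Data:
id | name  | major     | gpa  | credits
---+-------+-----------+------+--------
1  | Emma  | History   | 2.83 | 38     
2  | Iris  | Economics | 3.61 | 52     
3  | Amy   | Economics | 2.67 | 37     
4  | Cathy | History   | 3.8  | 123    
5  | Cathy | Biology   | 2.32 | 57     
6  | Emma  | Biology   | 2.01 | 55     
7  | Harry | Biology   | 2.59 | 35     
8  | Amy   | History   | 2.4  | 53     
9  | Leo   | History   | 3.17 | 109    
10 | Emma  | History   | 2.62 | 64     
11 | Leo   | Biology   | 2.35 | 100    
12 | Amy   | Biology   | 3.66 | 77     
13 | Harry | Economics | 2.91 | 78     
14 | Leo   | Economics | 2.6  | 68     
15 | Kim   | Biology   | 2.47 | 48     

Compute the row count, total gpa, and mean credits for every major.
SELECT major,
       COUNT(*) as cnt,
       SUM(gpa) as total_gpa,
       AVG(credits) as avg_credits
FROM students
GROUP BY major

Result:
  Biology: 6 records, 15.40 total gpa, 62.00 avg credits
  Economics: 4 records, 11.79 total gpa, 58.75 avg credits
  History: 5 records, 14.82 total gpa, 77.40 avg credits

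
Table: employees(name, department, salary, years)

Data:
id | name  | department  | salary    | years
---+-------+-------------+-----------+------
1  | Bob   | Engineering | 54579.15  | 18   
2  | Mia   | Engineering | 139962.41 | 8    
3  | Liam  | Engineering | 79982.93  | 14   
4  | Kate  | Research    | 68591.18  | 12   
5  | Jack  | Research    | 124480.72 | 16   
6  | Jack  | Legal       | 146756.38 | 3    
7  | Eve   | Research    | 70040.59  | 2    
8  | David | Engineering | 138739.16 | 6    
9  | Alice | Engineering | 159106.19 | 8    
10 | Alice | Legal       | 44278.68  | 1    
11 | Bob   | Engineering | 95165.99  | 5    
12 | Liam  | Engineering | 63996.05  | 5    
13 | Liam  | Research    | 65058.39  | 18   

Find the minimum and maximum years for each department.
SELECT department, MIN(years), MAX(years)
FROM employees
GROUP BY department

Result:
  Engineering: min=5, max=18
  Legal: min=1, max=3
  Research: min=2, max=18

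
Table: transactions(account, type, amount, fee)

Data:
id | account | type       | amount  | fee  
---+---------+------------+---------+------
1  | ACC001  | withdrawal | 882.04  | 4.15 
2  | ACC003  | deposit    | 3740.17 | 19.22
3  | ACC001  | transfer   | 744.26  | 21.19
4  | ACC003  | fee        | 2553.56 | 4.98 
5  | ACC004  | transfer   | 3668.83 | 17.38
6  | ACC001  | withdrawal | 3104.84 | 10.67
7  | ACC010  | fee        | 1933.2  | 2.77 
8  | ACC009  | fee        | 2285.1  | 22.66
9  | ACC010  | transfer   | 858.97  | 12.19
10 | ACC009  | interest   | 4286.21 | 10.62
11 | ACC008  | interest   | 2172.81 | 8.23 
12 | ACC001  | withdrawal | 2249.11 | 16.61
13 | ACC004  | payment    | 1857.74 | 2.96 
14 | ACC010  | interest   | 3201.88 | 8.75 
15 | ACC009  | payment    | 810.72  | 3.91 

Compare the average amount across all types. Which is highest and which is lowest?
SELECT type, AVG(amount)
FROM transactions
GROUP BY type
ORDER BY AVG(amount)

All groups:
  payment: 1334.23
  transfer: 1757.35
  withdrawal: 2078.66
  fee: 2257.29
  interest: 3220.30
  deposit: 3740.17

Highest: deposit (3740.17)
Lowest: payment (1334.23)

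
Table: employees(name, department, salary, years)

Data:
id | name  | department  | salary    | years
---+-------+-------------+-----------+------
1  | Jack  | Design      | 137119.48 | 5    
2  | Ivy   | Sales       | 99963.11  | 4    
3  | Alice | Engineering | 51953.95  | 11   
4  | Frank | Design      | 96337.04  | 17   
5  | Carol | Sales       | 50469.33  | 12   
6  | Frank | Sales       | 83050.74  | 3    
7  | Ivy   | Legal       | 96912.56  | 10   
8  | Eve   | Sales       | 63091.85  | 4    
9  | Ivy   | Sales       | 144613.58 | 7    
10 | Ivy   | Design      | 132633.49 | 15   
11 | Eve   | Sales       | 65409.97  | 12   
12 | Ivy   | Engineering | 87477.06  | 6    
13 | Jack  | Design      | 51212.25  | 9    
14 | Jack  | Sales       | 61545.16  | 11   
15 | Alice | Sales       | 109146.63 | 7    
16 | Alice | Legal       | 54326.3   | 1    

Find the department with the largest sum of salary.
SELECT department, SUM(salary) as val
FROM employees
GROUP BY department
ORDER BY val DESC
LIMIT 1

Result: Sales with sum(salary) = 677290.37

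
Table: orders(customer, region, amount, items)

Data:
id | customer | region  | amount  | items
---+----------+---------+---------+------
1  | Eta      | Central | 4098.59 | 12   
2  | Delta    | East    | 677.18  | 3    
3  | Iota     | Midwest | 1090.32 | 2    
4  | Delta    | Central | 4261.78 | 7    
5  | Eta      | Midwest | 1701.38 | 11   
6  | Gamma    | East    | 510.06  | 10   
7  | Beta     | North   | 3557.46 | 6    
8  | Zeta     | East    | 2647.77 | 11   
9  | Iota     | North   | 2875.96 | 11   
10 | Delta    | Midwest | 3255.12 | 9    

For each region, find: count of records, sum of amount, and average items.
SELECT region,
       COUNT(*) as cnt,
       SUM(amount) as total_amount,
       AVG(items) as avg_items
FROM orders
GROUP BY region

Result:
  Central: 2 records, 8360.37 total amount, 9.50 avg items
  East: 3 records, 3835.01 total amount, 8.00 avg items
  Midwest: 3 records, 6046.82 total amount, 7.33 avg items
  North: 2 records, 6433.42 total amount, 8.50 avg items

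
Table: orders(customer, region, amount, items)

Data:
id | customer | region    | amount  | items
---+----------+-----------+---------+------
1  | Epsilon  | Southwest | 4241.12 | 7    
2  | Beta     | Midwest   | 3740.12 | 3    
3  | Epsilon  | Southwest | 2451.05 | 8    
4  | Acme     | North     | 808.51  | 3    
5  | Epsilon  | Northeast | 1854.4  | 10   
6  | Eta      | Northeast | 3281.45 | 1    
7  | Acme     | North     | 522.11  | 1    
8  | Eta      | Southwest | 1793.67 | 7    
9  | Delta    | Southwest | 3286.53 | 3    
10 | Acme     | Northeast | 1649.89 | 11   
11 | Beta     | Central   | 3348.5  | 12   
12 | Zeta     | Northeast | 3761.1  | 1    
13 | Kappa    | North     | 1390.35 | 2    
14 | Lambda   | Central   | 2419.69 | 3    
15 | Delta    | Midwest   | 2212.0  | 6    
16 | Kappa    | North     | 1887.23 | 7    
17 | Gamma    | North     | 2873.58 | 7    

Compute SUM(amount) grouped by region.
SELECT region, SUM(amount) as result
FROM orders
GROUP BY region

Result:
  Central: 5768.19
  Midwest: 5952.12
  North: 7481.78
  Northeast: 10546.84
  Southwest: 11772.37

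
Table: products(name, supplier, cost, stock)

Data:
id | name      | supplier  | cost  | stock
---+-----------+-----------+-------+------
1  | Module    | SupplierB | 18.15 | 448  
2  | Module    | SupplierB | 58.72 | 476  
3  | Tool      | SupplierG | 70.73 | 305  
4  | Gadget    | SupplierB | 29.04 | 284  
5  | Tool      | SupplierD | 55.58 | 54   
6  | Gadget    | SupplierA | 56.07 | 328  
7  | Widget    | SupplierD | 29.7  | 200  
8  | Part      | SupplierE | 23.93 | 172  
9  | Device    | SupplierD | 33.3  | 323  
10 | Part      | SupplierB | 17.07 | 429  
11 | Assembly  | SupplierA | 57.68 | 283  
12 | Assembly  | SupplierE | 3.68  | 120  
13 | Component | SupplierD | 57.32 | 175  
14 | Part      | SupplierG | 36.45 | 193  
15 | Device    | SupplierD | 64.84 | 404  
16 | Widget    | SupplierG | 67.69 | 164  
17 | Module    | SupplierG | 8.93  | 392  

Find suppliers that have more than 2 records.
SELECT supplier, COUNT(*) as cnt
FROM products
GROUP BY supplier
HAVING COUNT(*) > 2

Result:
  SupplierB: 4
  SupplierD: 5
  SupplierG: 4

Note: HAVING filters groups after aggregation, WHERE filters rows before.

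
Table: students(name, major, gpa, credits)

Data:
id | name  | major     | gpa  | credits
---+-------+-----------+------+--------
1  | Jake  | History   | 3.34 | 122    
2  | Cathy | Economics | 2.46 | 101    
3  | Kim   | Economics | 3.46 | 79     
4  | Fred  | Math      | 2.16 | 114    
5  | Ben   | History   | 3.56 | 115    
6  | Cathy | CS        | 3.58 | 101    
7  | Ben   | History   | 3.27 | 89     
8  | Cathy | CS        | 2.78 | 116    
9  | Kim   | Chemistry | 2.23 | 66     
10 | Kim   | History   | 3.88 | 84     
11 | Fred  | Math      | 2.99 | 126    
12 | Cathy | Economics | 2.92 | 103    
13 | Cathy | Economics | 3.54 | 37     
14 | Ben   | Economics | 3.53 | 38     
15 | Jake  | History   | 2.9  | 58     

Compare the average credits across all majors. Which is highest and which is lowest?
SELECT major, AVG(credits)
FROM students
GROUP BY major
ORDER BY AVG(credits)

All groups:
  Chemistry: 66.00
  Economics: 71.60
  History: 93.60
  CS: 108.50
  Math: 120.00

Highest: Math (120.00)
Lowest: Chemistry (66.00)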